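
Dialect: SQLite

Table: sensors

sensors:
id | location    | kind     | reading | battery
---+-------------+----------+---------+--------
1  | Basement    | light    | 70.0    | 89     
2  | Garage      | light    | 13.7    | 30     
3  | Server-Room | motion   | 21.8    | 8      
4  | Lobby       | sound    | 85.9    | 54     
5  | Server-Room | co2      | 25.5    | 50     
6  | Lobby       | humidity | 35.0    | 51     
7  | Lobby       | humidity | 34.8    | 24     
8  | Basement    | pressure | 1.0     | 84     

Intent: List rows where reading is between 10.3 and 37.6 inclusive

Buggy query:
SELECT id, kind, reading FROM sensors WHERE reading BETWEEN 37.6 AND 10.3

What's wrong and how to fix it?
Bug: BETWEEN expects the lower bound first; with 37.6 AND 10.3 the range is empty

Fix: Swap the bounds so the smaller value comes first

Corrected query:
SELECT id, kind, reading FROM sensors WHERE reading BETWEEN 10.3 AND 37.6

Result:
id | kind     | reading
---+----------+--------
2  | light    | 13.7   
3  | motion   | 21.8   
5  | co2      | 25.5   
6  | humidity | 35     
7  | humidity | 34.8   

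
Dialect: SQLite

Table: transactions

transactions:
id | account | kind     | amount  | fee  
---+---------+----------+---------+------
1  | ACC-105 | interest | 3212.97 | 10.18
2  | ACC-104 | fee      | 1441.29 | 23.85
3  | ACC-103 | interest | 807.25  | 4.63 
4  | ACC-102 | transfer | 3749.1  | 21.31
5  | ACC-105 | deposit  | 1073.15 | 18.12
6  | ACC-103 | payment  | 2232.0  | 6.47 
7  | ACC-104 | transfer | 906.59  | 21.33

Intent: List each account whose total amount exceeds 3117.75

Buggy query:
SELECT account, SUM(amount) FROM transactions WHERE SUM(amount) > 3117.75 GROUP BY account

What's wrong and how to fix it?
Bug: Aggregate functions cannot appear in a WHERE clause

Fix: Move the aggregate condition to a HAVING clause

Corrected query:
SELECT account, SUM(amount) FROM transactions GROUP BY account HAVING SUM(amount) > 3117.75

Result:
account | SUM(amount)
--------+------------
ACC-102 | 3749.1     
ACC-105 | 4286.12    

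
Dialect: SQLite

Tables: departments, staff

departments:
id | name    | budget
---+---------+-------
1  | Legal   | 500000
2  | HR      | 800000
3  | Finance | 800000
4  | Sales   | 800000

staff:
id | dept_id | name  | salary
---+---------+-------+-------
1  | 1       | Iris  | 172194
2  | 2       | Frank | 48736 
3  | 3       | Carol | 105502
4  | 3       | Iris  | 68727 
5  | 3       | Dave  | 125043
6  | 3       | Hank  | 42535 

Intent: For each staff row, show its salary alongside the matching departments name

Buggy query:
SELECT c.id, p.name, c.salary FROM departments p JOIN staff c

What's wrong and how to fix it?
Bug: JOIN with no ON clause produces a cartesian product; every staff row pairs with every departments row

Fix: Specify the join condition linking the foreign key to the parent id

Corrected query:
SELECT c.id, p.name, c.salary FROM departments p JOIN staff c ON c.dept_id = p.id

Result:
id | name    | salary
---+---------+-------
1  | Legal   | 172194
2  | HR      | 48736 
3  | Finance | 105502
4  | Finance | 68727 
5  | Finance | 125043
6  | Finance | 42535 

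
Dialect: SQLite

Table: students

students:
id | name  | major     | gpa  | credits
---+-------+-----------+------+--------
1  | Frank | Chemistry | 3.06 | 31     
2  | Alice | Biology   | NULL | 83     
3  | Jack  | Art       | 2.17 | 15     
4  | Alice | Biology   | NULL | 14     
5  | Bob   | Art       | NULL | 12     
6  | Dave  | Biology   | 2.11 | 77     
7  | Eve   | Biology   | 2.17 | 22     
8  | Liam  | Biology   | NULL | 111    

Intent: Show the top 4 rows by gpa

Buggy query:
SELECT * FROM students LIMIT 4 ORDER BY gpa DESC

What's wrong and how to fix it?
Bug: ORDER BY cannot follow LIMIT; LIMIT is the final clause

Fix: Sort with ORDER BY, then apply LIMIT

Corrected query:
SELECT * FROM students ORDER BY gpa DESC LIMIT 4

Result:
id | name  | major     | gpa  | credits
---+-------+-----------+------+--------
1  | Frank | Chemistry | 3.06 | 31     
3  | Jack  | Art       | 2.17 | 15     
7  | Eve   | Biology   | 2.17 | 22     
6  | Dave  | Biology   | 2.11 | 77     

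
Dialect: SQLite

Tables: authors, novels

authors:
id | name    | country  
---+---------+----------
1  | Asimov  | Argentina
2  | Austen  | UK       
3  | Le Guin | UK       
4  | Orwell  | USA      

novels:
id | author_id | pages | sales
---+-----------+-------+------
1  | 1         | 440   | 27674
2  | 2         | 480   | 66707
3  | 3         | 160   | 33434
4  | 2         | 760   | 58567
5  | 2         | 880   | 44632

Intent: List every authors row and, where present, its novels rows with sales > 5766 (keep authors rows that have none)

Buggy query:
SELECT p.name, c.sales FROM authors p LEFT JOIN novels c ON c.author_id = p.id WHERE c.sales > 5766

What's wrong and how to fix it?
Bug: A WHERE condition on the right-hand table after LEFT JOIN drops unmatched parents

Fix: Put 'c.sales > 5766' in the JOIN's ON clause instead of WHERE

Corrected query:
SELECT p.name, c.sales FROM authors p LEFT JOIN novels c ON c.author_id = p.id AND c.sales > 5766

Result:
name    | sales
--------+------
Asimov  | 27674
Austen  | 44632
Austen  | 58567
Austen  | 66707
Le Guin | 33434
Orwell  | NULL 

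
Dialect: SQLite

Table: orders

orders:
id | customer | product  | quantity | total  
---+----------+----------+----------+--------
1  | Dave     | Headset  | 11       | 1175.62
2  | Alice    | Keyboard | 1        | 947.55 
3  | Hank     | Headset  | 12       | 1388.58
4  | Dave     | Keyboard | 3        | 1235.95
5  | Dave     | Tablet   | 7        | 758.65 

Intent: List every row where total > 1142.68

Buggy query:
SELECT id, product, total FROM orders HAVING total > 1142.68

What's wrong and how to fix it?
Bug: This is a non-aggregate query (no GROUP BY, no aggregates), so in SQLite the HAVING clause is invalid here; a row-level condition belongs in WHERE

Fix: Replace HAVING with WHERE since the condition applies to individual rows

Corrected query:
SELECT id, product, total FROM orders WHERE total > 1142.68

Result:
id | product  | total  
---+----------+--------
1  | Headset  | 1175.62
3  | Headset  | 1388.58
4  | Keyboard | 1235.95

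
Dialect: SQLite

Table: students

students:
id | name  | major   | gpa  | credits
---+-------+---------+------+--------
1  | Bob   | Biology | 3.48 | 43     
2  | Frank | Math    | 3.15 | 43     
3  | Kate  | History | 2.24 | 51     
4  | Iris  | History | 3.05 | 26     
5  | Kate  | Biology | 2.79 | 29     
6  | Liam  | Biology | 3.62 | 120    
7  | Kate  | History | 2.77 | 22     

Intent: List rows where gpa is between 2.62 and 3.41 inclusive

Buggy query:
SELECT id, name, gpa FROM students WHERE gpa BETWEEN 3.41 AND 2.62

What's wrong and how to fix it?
Bug: BETWEEN expects the lower bound first; with 3.41 AND 2.62 the range is empty

Fix: Write BETWEEN 2.62 AND 3.41

Corrected query:
SELECT id, name, gpa FROM students WHERE gpa BETWEEN 2.62 AND 3.41

Result:
id | name  | gpa 
---+-------+-----
2  | Frank | 3.15
4  | Iris  | 3.05
5  | Kate  | 2.79
7  | Kate  | 2.77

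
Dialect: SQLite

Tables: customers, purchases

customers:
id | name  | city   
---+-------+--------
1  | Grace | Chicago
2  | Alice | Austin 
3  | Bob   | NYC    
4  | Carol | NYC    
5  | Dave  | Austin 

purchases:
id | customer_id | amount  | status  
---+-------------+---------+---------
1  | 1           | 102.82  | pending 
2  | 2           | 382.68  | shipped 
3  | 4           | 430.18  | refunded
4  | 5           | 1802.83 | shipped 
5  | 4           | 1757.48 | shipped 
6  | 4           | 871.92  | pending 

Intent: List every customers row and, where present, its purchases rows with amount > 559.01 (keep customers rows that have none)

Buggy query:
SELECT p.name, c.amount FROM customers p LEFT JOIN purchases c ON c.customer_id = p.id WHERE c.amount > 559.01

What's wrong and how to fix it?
Bug: Filtering c.amount in WHERE discards the NULL rows produced by LEFT JOIN, turning it into an inner join

Fix: Move the right-table condition into the ON clause so unmatched parents are kept

Corrected query:
SELECT p.name, c.amount FROM customers p LEFT JOIN purchases c ON c.customer_id = p.id AND c.amount > 559.01

Result:
name  | amount 
------+--------
Grace | NULL   
Alice | NULL   
Bob   | NULL   
Carol | 871.92 
Carol | 1757.48
Dave  | 1802.83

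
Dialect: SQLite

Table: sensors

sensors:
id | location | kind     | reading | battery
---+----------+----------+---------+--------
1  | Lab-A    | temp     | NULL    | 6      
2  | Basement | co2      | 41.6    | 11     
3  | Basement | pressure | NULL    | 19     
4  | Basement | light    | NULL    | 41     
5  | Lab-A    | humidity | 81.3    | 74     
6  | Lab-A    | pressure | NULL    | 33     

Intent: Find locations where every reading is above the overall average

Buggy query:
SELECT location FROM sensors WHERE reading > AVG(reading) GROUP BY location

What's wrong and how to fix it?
Bug: AVG() is an aggregate; it can't sit directly in WHERE

Fix: Use a subquery for AVG and a HAVING MIN(...) filter so the condition holds for every row in the group

Corrected query:
SELECT location FROM sensors GROUP BY location HAVING MIN(reading) > (SELECT AVG(reading) FROM sensors)

Result:
location
--------
Lab-A   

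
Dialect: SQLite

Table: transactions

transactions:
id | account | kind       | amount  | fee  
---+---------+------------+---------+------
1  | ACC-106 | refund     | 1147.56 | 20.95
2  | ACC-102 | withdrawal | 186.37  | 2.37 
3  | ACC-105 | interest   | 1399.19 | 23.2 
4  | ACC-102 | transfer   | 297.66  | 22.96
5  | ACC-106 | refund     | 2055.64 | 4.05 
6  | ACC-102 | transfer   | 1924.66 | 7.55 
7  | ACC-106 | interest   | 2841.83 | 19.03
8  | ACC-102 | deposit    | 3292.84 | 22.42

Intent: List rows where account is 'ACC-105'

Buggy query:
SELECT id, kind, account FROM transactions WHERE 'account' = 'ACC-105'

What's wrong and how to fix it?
Bug: Single quotes denote string literals in SQL; the column name is being compared as a constant string

Fix: Reference the column as account without single quotes

Corrected query:
SELECT id, kind, account FROM transactions WHERE account = 'ACC-105'

Result:
id | kind     | account
---+----------+--------
3  | interest | ACC-105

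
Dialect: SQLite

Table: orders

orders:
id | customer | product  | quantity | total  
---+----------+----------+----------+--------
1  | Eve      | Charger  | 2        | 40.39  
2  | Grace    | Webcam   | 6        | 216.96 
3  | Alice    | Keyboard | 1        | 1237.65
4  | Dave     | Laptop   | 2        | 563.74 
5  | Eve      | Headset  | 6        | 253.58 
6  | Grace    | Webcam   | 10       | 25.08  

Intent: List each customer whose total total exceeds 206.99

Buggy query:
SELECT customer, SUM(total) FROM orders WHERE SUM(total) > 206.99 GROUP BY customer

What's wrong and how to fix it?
Bug: WHERE runs before GROUP BY, so aggregates aren't available there

Fix: Use HAVING (which filters groups after aggregation) instead of WHERE

Corrected query:
SELECT customer, SUM(total) FROM orders GROUP BY customer HAVING SUM(total) > 206.99

Result:
customer | SUM(total)
---------+-----------
Alice    | 1237.65   
Dave     | 563.74    
Eve      | 293.97    
Grace    | 242.04    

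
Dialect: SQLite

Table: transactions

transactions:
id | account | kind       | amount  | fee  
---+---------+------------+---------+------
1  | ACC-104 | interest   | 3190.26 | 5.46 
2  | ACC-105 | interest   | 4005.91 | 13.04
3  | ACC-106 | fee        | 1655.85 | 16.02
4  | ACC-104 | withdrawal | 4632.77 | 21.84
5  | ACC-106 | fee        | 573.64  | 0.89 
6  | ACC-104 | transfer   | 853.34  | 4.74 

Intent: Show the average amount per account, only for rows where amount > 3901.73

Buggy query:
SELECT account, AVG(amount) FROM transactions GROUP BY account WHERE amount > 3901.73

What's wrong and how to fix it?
Bug: Row-level WHERE must come before GROUP BY in the clause order

Fix: Place WHERE between FROM and GROUP BY

Corrected query:
SELECT account, AVG(amount) FROM transactions WHERE amount > 3901.73 GROUP BY account

Result:
account | AVG(amount)
--------+------------
ACC-104 | 4632.77    
ACC-105 | 4005.91    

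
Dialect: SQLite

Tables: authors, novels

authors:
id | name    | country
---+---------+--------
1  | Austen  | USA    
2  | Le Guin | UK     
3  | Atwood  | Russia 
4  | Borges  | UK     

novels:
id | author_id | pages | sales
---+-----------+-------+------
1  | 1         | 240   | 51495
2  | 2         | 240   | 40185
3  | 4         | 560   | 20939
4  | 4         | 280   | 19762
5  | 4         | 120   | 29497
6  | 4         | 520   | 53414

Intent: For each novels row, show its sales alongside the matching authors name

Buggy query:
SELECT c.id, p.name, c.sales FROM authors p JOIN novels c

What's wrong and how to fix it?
Bug: Missing join condition: each novels row is matched to all authors rows instead of just its own

Fix: Specify the join condition linking the foreign key to the parent id

Corrected query:
SELECT c.id, p.name, c.sales FROM authors p JOIN novels c ON c.author_id = p.id

Result:
id | name    | sales
---+---------+------
1  | Austen  | 51495
2  | Le Guin | 40185
3  | Borges  | 20939
4  | Borges  | 19762
5  | Borges  | 29497
6  | Borges  | 53414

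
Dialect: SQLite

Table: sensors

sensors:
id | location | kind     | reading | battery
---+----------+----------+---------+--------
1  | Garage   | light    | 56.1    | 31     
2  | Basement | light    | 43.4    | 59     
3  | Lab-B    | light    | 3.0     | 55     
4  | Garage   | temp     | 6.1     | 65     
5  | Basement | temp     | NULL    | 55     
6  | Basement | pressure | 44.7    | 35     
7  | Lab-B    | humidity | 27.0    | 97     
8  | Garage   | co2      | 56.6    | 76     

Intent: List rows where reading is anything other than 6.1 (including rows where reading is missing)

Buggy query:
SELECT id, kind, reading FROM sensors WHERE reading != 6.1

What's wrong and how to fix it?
Bug: Inequality against NULL is unknown, not true; rows with NULL are dropped

Fix: Add an explicit OR reading IS NULL to include the missing-value rows

Corrected query:
SELECT id, kind, reading FROM sensors WHERE reading != 6.1 OR reading IS NULL

Result:
id | kind     | reading
---+----------+--------
1  | light    | 56.1   
2  | light    | 43.4   
3  | light    | 3      
5  | temp     | NULL   
6  | pressure | 44.7   
7  | humidity | 27     
8  | co2      | 56.6   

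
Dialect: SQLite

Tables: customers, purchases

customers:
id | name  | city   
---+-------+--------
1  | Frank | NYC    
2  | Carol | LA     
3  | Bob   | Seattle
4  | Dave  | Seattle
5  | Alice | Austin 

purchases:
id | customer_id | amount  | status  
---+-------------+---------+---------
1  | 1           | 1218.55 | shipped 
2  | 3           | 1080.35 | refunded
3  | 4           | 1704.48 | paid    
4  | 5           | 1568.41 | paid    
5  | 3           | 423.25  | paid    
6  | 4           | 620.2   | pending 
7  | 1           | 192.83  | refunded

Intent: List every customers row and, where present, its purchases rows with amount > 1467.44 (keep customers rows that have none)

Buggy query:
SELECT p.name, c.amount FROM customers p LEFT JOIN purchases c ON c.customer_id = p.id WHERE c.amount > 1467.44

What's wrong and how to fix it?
Bug: A WHERE condition on the right-hand table after LEFT JOIN drops unmatched parents

Fix: Move the right-table condition into the ON clause so unmatched parents are kept

Corrected query:
SELECT p.name, c.amount FROM customers p LEFT JOIN purchases c ON c.customer_id = p.id AND c.amount > 1467.44

Result:
name  | amount 
------+--------
Frank | NULL   
Carol | NULL   
Bob   | NULL   
Dave  | 1704.48
Alice | 1568.41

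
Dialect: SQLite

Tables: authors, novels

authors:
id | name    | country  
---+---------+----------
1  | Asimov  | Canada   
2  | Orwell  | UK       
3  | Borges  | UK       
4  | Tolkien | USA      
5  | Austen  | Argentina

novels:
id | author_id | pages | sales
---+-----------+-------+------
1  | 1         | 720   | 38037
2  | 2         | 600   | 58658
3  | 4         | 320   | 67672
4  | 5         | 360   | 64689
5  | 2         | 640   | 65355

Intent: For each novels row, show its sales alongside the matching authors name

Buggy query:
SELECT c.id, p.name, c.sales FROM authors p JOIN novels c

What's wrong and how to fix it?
Bug: Missing join condition: each novels row is matched to all authors rows instead of just its own

Fix: Add ON c.author_id = p.id to the JOIN

Corrected query:
SELECT c.id, p.name, c.sales FROM authors p JOIN novels c ON c.author_id = p.id

Result:
id | name    | sales
---+---------+------
1  | Asimov  | 38037
2  | Orwell  | 58658
3  | Tolkien | 67672
4  | Austen  | 64689
5  | Orwell  | 65355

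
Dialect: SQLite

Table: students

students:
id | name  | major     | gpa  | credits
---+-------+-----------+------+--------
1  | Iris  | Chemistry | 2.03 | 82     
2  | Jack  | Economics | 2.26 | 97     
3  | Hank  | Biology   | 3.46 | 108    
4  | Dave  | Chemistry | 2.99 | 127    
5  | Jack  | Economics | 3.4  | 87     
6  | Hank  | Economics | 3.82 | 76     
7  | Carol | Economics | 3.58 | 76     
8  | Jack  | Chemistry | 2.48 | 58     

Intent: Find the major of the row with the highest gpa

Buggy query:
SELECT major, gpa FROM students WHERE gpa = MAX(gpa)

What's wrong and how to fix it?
Bug: WHERE is evaluated per row; an aggregate over the whole table isn't defined there

Fix: Wrap MAX in a scalar subquery so WHERE compares against a single value

Corrected query:
SELECT major, gpa FROM students WHERE gpa = (SELECT MAX(gpa) FROM students)

Result:
major     | gpa 
----------+-----
Economics | 3.82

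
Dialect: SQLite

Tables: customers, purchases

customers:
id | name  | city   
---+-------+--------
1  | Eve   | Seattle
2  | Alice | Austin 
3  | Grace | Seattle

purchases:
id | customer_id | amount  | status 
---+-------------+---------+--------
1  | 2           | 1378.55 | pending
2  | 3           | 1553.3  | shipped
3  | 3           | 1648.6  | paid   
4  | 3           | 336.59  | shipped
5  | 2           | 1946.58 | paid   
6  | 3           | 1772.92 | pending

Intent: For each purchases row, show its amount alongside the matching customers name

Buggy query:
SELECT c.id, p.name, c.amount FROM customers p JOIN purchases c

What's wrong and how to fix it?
Bug: JOIN with no ON clause produces a cartesian product; every purchases row pairs with every customers row

Fix: Add ON c.customer_id = p.id to the JOIN

Corrected query:
SELECT c.id, p.name, c.amount FROM customers p JOIN purchases c ON c.customer_id = p.id

Result:
id | name  | amount 
---+-------+--------
1  | Alice | 1378.55
2  | Grace | 1553.3 
3  | Grace | 1648.6 
4  | Grace | 336.59 
5  | Alice | 1946.58
6  | Grace | 1772.92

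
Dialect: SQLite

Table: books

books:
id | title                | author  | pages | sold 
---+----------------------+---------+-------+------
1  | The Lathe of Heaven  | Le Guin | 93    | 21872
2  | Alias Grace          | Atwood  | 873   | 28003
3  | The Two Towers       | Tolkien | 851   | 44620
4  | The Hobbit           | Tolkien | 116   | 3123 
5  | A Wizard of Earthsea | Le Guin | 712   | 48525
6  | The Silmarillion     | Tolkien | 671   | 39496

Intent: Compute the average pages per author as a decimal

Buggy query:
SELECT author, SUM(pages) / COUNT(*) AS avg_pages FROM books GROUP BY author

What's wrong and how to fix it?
Bug: Both operands are integers, so '/' performs integer division and truncates

Fix: Cast one side to REAL so the division keeps the fractional part

Corrected query:
SELECT author, SUM(pages) * 1.0 / COUNT(*) AS avg_pages FROM books GROUP BY author

Result:
author  | avg_pages
--------+----------
Atwood  | 873      
Le Guin | 402.5    
Tolkien | 546      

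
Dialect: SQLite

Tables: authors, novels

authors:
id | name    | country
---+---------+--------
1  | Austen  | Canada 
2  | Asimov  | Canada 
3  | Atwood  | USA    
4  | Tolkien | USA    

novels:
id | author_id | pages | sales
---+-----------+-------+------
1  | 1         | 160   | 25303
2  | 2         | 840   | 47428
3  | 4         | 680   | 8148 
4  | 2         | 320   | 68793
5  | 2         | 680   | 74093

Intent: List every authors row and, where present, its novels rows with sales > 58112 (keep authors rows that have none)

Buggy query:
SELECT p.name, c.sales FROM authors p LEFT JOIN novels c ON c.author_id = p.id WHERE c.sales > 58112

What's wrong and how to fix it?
Bug: Filtering c.sales in WHERE discards the NULL rows produced by LEFT JOIN, turning it into an inner join

Fix: Move the right-table condition into the ON clause so unmatched parents are kept

Corrected query:
SELECT p.name, c.sales FROM authors p LEFT JOIN novels c ON c.author_id = p.id AND c.sales > 58112

Result:
name    | sales
--------+------
Austen  | NULL 
Asimov  | 68793
Asimov  | 74093
Atwood  | NULL 
Tolkien | NULL 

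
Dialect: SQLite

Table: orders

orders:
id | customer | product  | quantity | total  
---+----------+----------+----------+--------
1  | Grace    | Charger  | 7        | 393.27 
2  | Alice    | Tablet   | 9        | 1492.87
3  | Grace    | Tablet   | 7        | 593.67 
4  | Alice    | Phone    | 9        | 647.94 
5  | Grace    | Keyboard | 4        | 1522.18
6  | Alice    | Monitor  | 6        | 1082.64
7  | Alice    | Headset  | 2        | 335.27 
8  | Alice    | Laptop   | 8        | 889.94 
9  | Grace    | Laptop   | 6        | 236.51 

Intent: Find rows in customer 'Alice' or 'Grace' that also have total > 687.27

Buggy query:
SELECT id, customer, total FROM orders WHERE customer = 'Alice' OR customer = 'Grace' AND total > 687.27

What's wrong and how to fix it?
Bug: AND binds tighter than OR, so this parses as customer = 'Alice' OR (customer = 'Grace' AND total > 687.27)

Fix: Add parentheses around the OR so the AND applies to both alternatives

Corrected query:
SELECT id, customer, total FROM orders WHERE (customer = 'Alice' OR customer = 'Grace') AND total > 687.27

Result:
id | customer | total  
---+----------+--------
2  | Alice    | 1492.87
5  | Grace    | 1522.18
6  | Alice    | 1082.64
8  | Alice    | 889.94 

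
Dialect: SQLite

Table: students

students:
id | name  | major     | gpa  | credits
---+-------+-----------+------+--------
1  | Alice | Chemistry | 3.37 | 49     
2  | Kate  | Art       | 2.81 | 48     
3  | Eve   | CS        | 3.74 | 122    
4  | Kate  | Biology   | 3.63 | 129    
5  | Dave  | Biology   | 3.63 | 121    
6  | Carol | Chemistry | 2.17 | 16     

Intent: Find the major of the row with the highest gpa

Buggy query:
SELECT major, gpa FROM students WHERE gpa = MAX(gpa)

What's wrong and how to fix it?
Bug: MAX(gpa) is an aggregate and cannot be used directly in WHERE

Fix: Use a subquery: WHERE gpa = (SELECT MAX(gpa) FROM students)

Corrected query:
SELECT major, gpa FROM students WHERE gpa = (SELECT MAX(gpa) FROM students)

Result:
major | gpa 
------+-----
CS    | 3.74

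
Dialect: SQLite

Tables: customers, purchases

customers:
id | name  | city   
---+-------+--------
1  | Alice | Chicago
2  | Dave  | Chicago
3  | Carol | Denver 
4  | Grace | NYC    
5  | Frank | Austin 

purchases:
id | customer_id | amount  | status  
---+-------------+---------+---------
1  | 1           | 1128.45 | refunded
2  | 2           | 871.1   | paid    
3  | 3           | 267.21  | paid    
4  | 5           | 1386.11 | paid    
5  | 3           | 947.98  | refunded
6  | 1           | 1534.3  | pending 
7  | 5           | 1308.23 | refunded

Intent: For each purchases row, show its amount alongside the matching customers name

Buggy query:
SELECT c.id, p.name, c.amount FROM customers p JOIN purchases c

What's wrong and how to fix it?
Bug: JOIN with no ON clause produces a cartesian product; every purchases row pairs with every customers row

Fix: Add ON c.customer_id = p.id to the JOIN

Corrected query:
SELECT c.id, p.name, c.amount FROM customers p JOIN purchases c ON c.customer_id = p.id

Result:
id | name  | amount 
---+-------+--------
1  | Alice | 1128.45
2  | Dave  | 871.1  
3  | Carol | 267.21 
4  | Frank | 1386.11
5  | Carol | 947.98 
6  | Alice | 1534.3 
7  | Frank | 1308.23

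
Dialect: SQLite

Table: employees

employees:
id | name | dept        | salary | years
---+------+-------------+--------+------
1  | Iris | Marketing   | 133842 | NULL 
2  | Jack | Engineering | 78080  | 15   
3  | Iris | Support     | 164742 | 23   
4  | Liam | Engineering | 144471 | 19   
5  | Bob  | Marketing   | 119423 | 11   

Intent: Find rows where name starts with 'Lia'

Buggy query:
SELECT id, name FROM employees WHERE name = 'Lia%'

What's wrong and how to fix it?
Bug: Wildcards only work with LIKE; '=' treats '%' as a literal character

Fix: Use LIKE for wildcard pattern matching

Corrected query:
SELECT id, name FROM employees WHERE name LIKE 'Lia%'

Result:
id | name
---+-----
4  | Liam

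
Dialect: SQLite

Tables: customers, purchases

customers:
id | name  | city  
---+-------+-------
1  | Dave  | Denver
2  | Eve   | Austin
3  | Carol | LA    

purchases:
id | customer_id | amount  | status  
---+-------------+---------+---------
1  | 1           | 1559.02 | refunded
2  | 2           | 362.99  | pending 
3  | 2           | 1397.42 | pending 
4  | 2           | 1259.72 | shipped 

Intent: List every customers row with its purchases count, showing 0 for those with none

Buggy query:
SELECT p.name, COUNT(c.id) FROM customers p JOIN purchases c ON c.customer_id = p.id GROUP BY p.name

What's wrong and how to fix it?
Bug: INNER JOIN drops customers rows that have no matching purchases rows

Fix: Use LEFT JOIN so parents without children still appear (COUNT(c.id) gives 0)

Corrected query:
SELECT p.name, COUNT(c.id) FROM customers p LEFT JOIN purchases c ON c.customer_id = p.id GROUP BY p.name

Result:
name  | COUNT(c.id)
------+------------
Carol | 0          
Dave  | 1          
Eve   | 3          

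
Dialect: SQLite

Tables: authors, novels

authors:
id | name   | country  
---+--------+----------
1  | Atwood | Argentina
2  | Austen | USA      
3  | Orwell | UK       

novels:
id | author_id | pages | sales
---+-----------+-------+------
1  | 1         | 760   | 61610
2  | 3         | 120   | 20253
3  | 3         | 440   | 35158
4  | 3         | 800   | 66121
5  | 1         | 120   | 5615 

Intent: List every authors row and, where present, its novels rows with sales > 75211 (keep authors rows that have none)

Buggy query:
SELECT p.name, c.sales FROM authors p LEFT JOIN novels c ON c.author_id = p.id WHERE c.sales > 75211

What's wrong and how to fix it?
Bug: Filtering c.sales in WHERE discards the NULL rows produced by LEFT JOIN, turning it into an inner join

Fix: Move the right-table condition into the ON clause so unmatched parents are kept

Corrected query:
SELECT p.name, c.sales FROM authors p LEFT JOIN novels c ON c.author_id = p.id AND c.sales > 75211

Result:
name   | sales
-------+------
Atwood | NULL 
Austen | NULL 
Orwell | NULL 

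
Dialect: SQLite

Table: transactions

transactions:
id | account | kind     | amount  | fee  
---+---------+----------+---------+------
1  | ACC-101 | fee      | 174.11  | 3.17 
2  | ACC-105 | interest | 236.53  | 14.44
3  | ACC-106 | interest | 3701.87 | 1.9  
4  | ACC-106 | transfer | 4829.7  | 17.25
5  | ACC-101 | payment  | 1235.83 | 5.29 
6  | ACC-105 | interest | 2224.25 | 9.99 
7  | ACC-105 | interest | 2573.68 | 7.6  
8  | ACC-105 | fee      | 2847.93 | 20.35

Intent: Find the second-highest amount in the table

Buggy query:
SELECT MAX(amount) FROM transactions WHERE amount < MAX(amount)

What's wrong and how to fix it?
Bug: MAX(amount) on the right of the comparison is an aggregate-in-WHERE error

Fix: Put the inner MAX in a scalar subquery

Corrected query:
SELECT MAX(amount) FROM transactions WHERE amount < (SELECT MAX(amount) FROM transactions)

Result:
MAX(amount)
-----------
3701.87    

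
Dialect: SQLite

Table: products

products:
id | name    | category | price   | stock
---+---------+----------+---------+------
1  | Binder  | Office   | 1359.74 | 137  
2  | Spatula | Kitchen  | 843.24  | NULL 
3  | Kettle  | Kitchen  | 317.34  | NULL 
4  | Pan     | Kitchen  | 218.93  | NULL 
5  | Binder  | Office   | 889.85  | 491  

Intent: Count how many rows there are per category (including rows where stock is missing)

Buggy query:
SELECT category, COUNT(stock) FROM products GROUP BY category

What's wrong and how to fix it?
Bug: COUNT(stock) skips NULLs, so groups with missing stock are undercounted

Fix: Use COUNT(*) to count all rows regardless of NULL

Corrected query:
SELECT category, COUNT(*) FROM products GROUP BY category

Result:
category | COUNT(*)
---------+---------
Kitchen  | 3       
Office   | 2       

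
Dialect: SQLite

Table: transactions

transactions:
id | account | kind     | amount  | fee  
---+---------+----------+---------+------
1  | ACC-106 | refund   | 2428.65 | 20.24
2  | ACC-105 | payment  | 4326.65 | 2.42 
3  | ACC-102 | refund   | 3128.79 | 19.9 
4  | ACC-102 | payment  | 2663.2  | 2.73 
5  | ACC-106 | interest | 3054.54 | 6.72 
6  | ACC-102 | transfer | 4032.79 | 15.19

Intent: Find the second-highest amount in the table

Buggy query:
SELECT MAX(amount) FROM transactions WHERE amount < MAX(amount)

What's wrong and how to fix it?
Bug: The inner MAX is an aggregate inside WHERE, which is not allowed

Fix: Put the inner MAX in a scalar subquery

Corrected query:
SELECT MAX(amount) FROM transactions WHERE amount < (SELECT MAX(amount) FROM transactions)

Result:
MAX(amount)
-----------
4032.79    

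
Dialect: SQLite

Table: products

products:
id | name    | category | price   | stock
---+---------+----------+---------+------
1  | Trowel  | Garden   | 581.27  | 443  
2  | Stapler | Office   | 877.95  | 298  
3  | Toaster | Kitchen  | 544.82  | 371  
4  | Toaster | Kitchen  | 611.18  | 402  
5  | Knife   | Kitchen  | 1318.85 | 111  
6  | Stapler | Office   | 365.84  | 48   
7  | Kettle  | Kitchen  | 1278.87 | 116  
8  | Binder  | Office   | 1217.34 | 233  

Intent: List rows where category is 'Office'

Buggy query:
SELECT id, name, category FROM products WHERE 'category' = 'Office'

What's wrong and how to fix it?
Bug: 'category' in single quotes is a string literal, not the column; the comparison is literal-vs-literal and never true

Fix: Remove the quotes around the column name (or use double quotes for an identifier)

Corrected query:
SELECT id, name, category FROM products WHERE category = 'Office'

Result:
id | name    | category
---+---------+---------
2  | Stapler | Office  
6  | Stapler | Office  
8  | Binder  | Office  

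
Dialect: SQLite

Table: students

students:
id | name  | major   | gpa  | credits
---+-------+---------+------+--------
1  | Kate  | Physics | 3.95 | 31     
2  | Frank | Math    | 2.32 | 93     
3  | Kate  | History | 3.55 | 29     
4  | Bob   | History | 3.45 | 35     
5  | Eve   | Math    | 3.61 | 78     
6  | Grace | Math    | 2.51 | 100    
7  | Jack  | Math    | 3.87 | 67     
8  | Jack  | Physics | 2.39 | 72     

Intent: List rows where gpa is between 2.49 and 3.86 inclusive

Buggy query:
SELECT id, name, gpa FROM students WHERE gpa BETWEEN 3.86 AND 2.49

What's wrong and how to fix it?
Bug: BETWEEN expects the lower bound first; with 3.86 AND 2.49 the range is empty

Fix: Swap the bounds so the smaller value comes first

Corrected query:
SELECT id, name, gpa FROM students WHERE gpa BETWEEN 2.49 AND 3.86

Result:
id | name  | gpa 
---+-------+-----
3  | Kate  | 3.55
4  | Bob   | 3.45
5  | Eve   | 3.61
6  | Grace | 2.51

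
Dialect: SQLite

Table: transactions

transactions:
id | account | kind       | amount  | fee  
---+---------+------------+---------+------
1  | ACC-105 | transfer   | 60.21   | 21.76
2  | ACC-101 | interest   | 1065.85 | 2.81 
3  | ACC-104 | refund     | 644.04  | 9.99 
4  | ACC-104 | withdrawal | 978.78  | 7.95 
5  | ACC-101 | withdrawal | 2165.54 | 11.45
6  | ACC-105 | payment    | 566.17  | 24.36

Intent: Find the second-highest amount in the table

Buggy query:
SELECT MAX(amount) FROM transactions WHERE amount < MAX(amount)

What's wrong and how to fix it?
Bug: The inner MAX is an aggregate inside WHERE, which is not allowed

Fix: Put the inner MAX in a scalar subquery

Corrected query:
SELECT MAX(amount) FROM transactions WHERE amount < (SELECT MAX(amount) FROM transactions)

Result:
MAX(amount)
-----------
1065.85    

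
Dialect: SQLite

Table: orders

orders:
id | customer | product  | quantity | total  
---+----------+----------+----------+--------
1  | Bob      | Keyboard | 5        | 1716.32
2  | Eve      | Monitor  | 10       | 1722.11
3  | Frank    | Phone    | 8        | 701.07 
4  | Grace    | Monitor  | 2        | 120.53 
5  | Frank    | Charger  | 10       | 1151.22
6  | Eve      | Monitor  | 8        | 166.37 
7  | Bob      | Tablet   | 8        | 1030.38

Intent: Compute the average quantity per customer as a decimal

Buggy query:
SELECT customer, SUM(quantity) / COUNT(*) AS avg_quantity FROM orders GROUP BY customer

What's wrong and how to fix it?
Bug: SUM(quantity) and COUNT(*) are both integers; the division truncates the fractional part

Fix: Multiply by 1.0 (or CAST to REAL) to force floating-point division

Corrected query:
SELECT customer, SUM(quantity) * 1.0 / COUNT(*) AS avg_quantity FROM orders GROUP BY customer

Result:
customer | avg_quantity
---------+-------------
Bob      | 6.5         
Eve      | 9           
Frank    | 9           
Grace    | 2           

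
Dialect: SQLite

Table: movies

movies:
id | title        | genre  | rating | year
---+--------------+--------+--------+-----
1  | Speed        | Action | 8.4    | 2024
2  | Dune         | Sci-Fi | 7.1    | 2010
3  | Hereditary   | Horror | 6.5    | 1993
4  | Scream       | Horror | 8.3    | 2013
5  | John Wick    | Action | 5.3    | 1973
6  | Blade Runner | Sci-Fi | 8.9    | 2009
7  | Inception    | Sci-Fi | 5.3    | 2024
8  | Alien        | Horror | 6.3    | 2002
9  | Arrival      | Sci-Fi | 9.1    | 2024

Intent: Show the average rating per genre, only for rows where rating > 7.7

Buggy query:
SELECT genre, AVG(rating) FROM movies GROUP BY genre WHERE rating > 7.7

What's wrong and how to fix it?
Bug: Row-level WHERE must come before GROUP BY in the clause order

Fix: Place WHERE between FROM and GROUP BY

Corrected query:
SELECT genre, AVG(rating) FROM movies WHERE rating > 7.7 GROUP BY genre

Result:
genre  | AVG(rating)
-------+------------
Action | 8.4        
Horror | 8.3        
Sci-Fi | 9          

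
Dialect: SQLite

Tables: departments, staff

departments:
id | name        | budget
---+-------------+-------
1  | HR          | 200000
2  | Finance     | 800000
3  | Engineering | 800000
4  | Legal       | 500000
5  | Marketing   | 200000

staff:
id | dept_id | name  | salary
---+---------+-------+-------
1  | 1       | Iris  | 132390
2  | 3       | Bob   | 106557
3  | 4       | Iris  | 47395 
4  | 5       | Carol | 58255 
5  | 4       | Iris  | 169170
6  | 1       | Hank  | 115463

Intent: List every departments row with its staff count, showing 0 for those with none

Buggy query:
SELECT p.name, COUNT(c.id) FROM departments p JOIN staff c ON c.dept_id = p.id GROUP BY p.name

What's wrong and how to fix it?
Bug: An inner join excludes parents with zero children

Fix: Use LEFT JOIN so parents without children still appear (COUNT(c.id) gives 0)

Corrected query:
SELECT p.name, COUNT(c.id) FROM departments p LEFT JOIN staff c ON c.dept_id = p.id GROUP BY p.name

Result:
name        | COUNT(c.id)
------------+------------
Engineering | 1          
Finance     | 0          
HR          | 2          
Legal       | 2          
Marketing   | 1          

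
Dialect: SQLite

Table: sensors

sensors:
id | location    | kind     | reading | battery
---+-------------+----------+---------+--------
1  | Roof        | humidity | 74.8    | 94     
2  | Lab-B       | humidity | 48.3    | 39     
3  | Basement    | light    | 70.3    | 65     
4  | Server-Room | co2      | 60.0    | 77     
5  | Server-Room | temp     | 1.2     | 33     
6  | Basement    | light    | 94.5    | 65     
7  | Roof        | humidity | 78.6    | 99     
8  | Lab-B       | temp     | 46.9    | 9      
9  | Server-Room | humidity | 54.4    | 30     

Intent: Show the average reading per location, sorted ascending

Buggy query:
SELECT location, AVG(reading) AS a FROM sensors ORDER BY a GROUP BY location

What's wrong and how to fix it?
Bug: GROUP BY must precede ORDER BY

Fix: Reorder: SELECT … FROM … GROUP BY … ORDER BY …

Corrected query:
SELECT location, AVG(reading) AS a FROM sensors GROUP BY location ORDER BY a

Result:
location    | a        
------------+----------
Server-Room | 38.533333
Lab-B       | 47.6     
Roof        | 76.7     
Basement    | 82.4     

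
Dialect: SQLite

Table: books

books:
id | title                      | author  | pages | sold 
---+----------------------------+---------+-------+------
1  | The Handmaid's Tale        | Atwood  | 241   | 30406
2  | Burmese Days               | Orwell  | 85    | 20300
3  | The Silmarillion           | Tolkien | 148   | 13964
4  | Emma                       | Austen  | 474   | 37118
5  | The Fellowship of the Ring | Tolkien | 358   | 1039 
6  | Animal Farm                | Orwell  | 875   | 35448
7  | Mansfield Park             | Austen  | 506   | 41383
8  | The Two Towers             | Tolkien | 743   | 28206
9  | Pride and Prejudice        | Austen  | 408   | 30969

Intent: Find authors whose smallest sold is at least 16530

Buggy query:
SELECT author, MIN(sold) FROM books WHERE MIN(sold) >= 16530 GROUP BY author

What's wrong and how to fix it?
Bug: Aggregates like MIN are computed per group after WHERE runs

Fix: Replace WHERE with HAVING after the GROUP BY

Corrected query:
SELECT author, MIN(sold) FROM books GROUP BY author HAVING MIN(sold) >= 16530

Result:
author | MIN(sold)
-------+----------
Atwood | 30406    
Austen | 30969    
Orwell | 20300    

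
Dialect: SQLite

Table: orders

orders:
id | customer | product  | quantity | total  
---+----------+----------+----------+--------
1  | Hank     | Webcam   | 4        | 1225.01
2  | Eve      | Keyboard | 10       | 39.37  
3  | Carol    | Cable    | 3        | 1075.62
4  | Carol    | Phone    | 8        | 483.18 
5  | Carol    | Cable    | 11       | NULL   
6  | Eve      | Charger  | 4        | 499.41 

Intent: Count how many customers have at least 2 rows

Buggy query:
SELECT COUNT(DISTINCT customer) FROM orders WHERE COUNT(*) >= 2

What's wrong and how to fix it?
Bug: COUNT(*) cannot appear in WHERE; the per-group count doesn't exist yet

Fix: Group first with HAVING COUNT(*) >= 2, then COUNT the resulting groups

Corrected query:
SELECT COUNT(*) FROM (SELECT customer FROM orders GROUP BY customer HAVING COUNT(*) >= 2)

Result:
COUNT(*)
--------
2       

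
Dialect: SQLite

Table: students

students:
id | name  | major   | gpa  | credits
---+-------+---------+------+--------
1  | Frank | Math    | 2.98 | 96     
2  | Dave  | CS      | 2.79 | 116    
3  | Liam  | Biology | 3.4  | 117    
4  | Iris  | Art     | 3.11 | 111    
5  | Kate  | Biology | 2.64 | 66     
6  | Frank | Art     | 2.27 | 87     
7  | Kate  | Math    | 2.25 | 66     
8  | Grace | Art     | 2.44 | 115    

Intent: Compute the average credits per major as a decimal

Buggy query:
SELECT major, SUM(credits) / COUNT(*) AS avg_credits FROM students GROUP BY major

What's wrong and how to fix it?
Bug: Both operands are integers, so '/' performs integer division and truncates

Fix: Cast one side to REAL so the division keeps the fractional part

Corrected query:
SELECT major, SUM(credits) * 1.0 / COUNT(*) AS avg_credits FROM students GROUP BY major

Result:
major   | avg_credits
--------+------------
Art     | 104.333333 
Biology | 91.5       
CS      | 116        
Math    | 81         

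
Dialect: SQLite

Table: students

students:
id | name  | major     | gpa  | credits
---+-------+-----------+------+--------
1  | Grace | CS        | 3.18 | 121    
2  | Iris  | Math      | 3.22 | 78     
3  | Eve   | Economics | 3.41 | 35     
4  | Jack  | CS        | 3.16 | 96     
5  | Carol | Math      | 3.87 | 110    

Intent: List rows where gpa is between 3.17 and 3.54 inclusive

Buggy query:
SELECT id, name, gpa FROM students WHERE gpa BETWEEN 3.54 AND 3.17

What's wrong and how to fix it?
Bug: The bounds are reversed; BETWEEN a AND b requires a <= b to match anything

Fix: Write BETWEEN 3.17 AND 3.54

Corrected query:
SELECT id, name, gpa FROM students WHERE gpa BETWEEN 3.17 AND 3.54

Result:
id | name  | gpa 
---+-------+-----
1  | Grace | 3.18
2  | Iris  | 3.22
3  | Eve   | 3.41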